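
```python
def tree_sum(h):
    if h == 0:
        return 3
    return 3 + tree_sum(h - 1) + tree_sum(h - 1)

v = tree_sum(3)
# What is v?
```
Call trace (a repeated sub-call is expanded the first time; later identical calls just restate its return value):
tree_sum(h=3)
  tree_sum(h=2)
    tree_sum(h=1)
      tree_sum(h=0)
      -> return 3
      tree_sum(h=0)
      -> return 3
    -> return 9
    tree_sum(h=1) -> return 9  (same call as traced above)
  -> return 21
  tree_sum(h=2) -> return 21  (same call as traced above)
-> return 45

Final answer: 45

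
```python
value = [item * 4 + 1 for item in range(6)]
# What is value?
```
Trace:
  item=0
  item=1
  item=2
  item=3
  item=4
  item=5
  value=[1, 5, 9, 13, 17, 21]

Final answer: [1, 5, 9, 13, 17, 21]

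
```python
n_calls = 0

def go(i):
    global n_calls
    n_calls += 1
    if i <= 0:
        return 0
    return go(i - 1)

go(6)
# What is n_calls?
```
Call trace:
go(i=6)
  go(i=5)
    go(i=4)
      go(i=3)
        go(i=2)
          go(i=1)
            go(i=0)
            -> return 0
          -> return 0
        -> return 0
      -> return 0
    -> return 0
  -> return 0
-> return 0

n_calls is incremented once per call. go is entered once for each i = 6, 5, 4, 3, 2, 1, 0 (the i <= 0 call returns without recursing), i.e. 6 + 1 calls.
n_calls = 7

Final answer: 7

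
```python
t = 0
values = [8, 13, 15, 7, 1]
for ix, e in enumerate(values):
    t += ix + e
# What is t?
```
Trace:
  t=0
  t=8, ix=0, e=8
  t=22, ix=1, e=13
  t=39, ix=2, e=15
  t=49, ix=3, e=7
  t=54, ix=4, e=1

Final answer: 54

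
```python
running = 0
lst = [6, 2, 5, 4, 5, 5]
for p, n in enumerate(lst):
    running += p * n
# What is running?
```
Trace:
  running=0
  running=0, p=0, n=6
  running=2, p=1, n=2
  running=12, p=2, n=5
  running=24, p=3, n=4
  running=44, p=4, n=5
  running=69, p=5, n=5

Final answer: 69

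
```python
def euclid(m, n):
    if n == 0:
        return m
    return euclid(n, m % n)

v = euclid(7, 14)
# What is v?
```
Call trace:
euclid(m=7, n=14)
  euclid(m=14, n=7)
    euclid(m=7, n=0)
    -> return 7
  -> return 7
-> return 7

Final answer: 7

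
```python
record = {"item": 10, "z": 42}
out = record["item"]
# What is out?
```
Trace:
  record={'item': 10, 'z': 42}
  record={'item': 10, 'z': 42}, out=10

Final answer: 10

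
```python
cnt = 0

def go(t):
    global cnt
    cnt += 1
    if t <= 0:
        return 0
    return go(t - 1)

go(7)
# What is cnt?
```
Call trace:
go(t=7)
  go(t=6)
    go(t=5)
      go(t=4)
        go(t=3)
          go(t=2)
            go(t=1)
              go(t=0)
              -> return 0
            -> return 0
          -> return 0
        -> return 0
      -> return 0
    -> return 0
  -> return 0
-> return 0

cnt is incremented once per call. go is entered once for each t = 7, 6, 5, 4, 3, 2, 1, 0 (the t <= 0 call returns without recursing), i.e. 7 + 1 calls.
cnt = 8

Final answer: 8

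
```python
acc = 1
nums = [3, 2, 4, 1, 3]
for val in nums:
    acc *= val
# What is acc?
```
Trace:
  acc=1
  acc=3, val=3
  acc=6, val=2
  acc=24, val=4
  acc=24, val=1
  acc=72, val=3

Final answer: 72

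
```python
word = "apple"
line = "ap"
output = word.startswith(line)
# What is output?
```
Trace:
  word='apple'
  word='apple', line='ap'
  word='apple', line='ap', output=True

Final answer: True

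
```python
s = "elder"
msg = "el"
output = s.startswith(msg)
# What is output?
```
Trace:
  s='elder'
  s='elder', msg='el'
  s='elder', msg='el', output=True

Final answer: True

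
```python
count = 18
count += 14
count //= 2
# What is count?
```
Trace:
  count=18
  count=32
  count=16

Final answer: 16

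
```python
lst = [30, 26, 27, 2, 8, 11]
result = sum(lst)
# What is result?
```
Trace:
  lst=[30, 26, 27, 2, 8, 11]
  lst=[30, 26, 27, 2, 8, 11], result=104

Final answer: 104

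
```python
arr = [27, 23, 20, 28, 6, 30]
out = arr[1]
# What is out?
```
Trace:
  arr=[27, 23, 20, 28, 6, 30]
  arr=[27, 23, 20, 28, 6, 30], out=23

Final answer: 23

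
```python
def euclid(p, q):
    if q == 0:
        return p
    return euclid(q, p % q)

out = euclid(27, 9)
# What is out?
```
Call trace:
euclid(p=27, q=9)
  euclid(p=9, q=0)
  -> return 9
-> return 9

Final answer: 9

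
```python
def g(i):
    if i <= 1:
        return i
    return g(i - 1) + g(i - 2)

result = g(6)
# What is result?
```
Call trace (a repeated sub-call is expanded the first time; later identical calls just restate its return value):
g(i=6)
  g(i=5)
    g(i=4)
      g(i=3)
        g(i=2)
          g(i=1)
          -> return 1
          g(i=0)
          -> return 0
        -> return 1
        g(i=1)
        -> return 1
      -> return 2
      g(i=2) -> return 1  (same call as traced above)
    -> return 3
    g(i=3) -> return 2  (same call as traced above)
  -> return 5
  g(i=4) -> return 3  (same call as traced above)
-> return 8

Final answer: 8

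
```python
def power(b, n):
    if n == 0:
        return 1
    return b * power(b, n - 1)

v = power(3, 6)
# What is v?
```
Call trace:
power(b=3, n=6)
  power(b=3, n=5)
    power(b=3, n=4)
      power(b=3, n=3)
        power(b=3, n=2)
          power(b=3, n=1)
            power(b=3, n=0)
            -> return 1
          -> return 3
        -> return 9
      -> return 27
    -> return 81
  -> return 243
-> return 729

Final answer: 729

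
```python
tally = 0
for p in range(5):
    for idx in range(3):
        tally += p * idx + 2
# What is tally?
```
Trace:
  tally=0
  tally=2, p=0, idx=0
  tally=4, p=0, idx=1
  tally=6, p=0, idx=2
  tally=8, p=1, idx=0
  tally=11, p=1, idx=1
  tally=15, p=1, idx=2
  tally=17, p=2, idx=0
  tally=21, p=2, idx=1
  tally=27, p=2, idx=2
  tally=29, p=3, idx=0
  tally=34, p=3, idx=1
  tally=42, p=3, idx=2
  tally=44, p=4, idx=0
  tally=50, p=4, idx=1
  tally=60, p=4, idx=2

Final answer: 60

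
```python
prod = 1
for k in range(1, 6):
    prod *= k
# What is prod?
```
Trace:
  prod=1
  prod=1, k=1
  prod=2, k=2
  prod=6, k=3
  prod=24, k=4
  prod=120, k=5

Final answer: 120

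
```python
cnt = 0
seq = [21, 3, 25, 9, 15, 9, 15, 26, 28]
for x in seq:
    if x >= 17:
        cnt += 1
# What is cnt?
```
Trace:
  cnt=0
  cnt=1, x=21
  cnt=1, x=3
  cnt=2, x=25
  cnt=2, x=9
  cnt=2, x=15
  cnt=2, x=9
  cnt=2, x=15
  cnt=3, x=26
  cnt=4, x=28

Final answer: 4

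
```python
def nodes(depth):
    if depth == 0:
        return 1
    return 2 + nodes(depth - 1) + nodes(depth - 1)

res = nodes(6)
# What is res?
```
Call trace (a repeated sub-call is expanded the first time; later identical calls just restate its return value):
nodes(depth=6)
  nodes(depth=5)
    nodes(depth=4)
      nodes(depth=3)
        nodes(depth=2)
          nodes(depth=1)
            nodes(depth=0)
            -> return 1
            nodes(depth=0)
            -> return 1
          -> return 4
          nodes(depth=1) -> return 4  (same call as traced above)
        -> return 10
        nodes(depth=2) -> return 10  (same call as traced above)
      -> return 22
      nodes(depth=3) -> return 22  (same call as traced above)
    -> return 46
    nodes(depth=4) -> return 46  (same call as traced above)
  -> return 94
  nodes(depth=5) -> return 94  (same call as traced above)
-> return 190

Final answer: 190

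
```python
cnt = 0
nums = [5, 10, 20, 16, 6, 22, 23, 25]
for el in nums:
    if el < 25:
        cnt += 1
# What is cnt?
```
Trace:
  cnt=0
  cnt=1, el=5
  cnt=2, el=10
  cnt=3, el=20
  cnt=4, el=16
  cnt=5, el=6
  cnt=6, el=22
  cnt=7, el=23
  cnt=7, el=25

Final answer: 7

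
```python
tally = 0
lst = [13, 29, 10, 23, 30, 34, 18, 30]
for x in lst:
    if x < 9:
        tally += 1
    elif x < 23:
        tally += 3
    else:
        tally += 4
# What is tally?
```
Trace:
  tally=0
  tally=3, x=13
  tally=7, x=29
  tally=10, x=10
  tally=14, x=23
  tally=18, x=30
  tally=22, x=34
  tally=25, x=18
  tally=29, x=30

Final answer: 29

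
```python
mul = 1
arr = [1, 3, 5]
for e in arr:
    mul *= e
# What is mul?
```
Trace:
  mul=1
  mul=1, e=1
  mul=3, e=3
  mul=15, e=5

Final answer: 15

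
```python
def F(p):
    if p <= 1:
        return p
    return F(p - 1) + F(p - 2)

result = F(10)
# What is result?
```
Call trace (a repeated sub-call is expanded the first time; later identical calls just restate its return value):
F(p=10)
  F(p=9)
    F(p=8)
      F(p=7)
        F(p=6)
          F(p=5)
            F(p=4)
              F(p=3)
                F(p=2)
                  F(p=1)
                  -> return 1
                  F(p=0)
                  -> return 0
                -> return 1
                F(p=1)
                -> return 1
              -> return 2
              F(p=2) -> return 1  (same call as traced above)
            -> return 3
            F(p=3) -> return 2  (same call as traced above)
          -> return 5
          F(p=4) -> return 3  (same call as traced above)
        -> return 8
        F(p=5) -> return 5  (same call as traced above)
      -> return 13
      F(p=6) -> return 8  (same call as traced above)
    -> return 21
    F(p=7) -> return 13  (same call as traced above)
  -> return 34
  F(p=8) -> return 21  (same call as traced above)
-> return 55

Final answer: 55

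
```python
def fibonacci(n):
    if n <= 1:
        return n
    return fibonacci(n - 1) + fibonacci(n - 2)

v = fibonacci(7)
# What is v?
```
Call trace (a repeated sub-call is expanded the first time; later identical calls just restate its return value):
fibonacci(n=7)
  fibonacci(n=6)
    fibonacci(n=5)
      fibonacci(n=4)
        fibonacci(n=3)
          fibonacci(n=2)
            fibonacci(n=1)
            -> return 1
            fibonacci(n=0)
            -> return 0
          -> return 1
          fibonacci(n=1)
          -> return 1
        -> return 2
        fibonacci(n=2) -> return 1  (same call as traced above)
      -> return 3
      fibonacci(n=3) -> return 2  (same call as traced above)
    -> return 5
    fibonacci(n=4) -> return 3  (same call as traced above)
  -> return 8
  fibonacci(n=5) -> return 5  (same call as traced above)
-> return 13

Final answer: 13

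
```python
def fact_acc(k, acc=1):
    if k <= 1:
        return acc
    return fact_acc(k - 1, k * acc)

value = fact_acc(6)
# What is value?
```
Call trace:
fact_acc(k=6, acc=1)
  fact_acc(k=5, acc=6)
    fact_acc(k=4, acc=30)
      fact_acc(k=3, acc=120)
        fact_acc(k=2, acc=360)
          fact_acc(k=1, acc=720)
          -> return 720
        -> return 720
      -> return 720
    -> return 720
  -> return 720
-> return 720

Final answer: 720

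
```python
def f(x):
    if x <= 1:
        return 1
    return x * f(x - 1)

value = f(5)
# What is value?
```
Call trace:
f(x=5)
  f(x=4)
    f(x=3)
      f(x=2)
        f(x=1)
        -> return 1
      -> return 2
    -> return 6
  -> return 24
-> return 120

Final answer: 120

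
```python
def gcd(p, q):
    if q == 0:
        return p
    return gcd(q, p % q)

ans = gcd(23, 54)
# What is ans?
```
Call trace:
gcd(p=23, q=54)
  gcd(p=54, q=23)
    gcd(p=23, q=8)
      gcd(p=8, q=7)
        gcd(p=7, q=1)
          gcd(p=1, q=0)
          -> return 1
        -> return 1
      -> return 1
    -> return 1
  -> return 1
-> return 1

Final answer: 1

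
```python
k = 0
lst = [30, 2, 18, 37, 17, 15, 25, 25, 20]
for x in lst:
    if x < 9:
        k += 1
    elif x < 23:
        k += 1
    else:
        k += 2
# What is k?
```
Trace:
  k=0
  k=2, x=30
  k=3, x=2
  k=4, x=18
  k=6, x=37
  k=7, x=17
  k=8, x=15
  k=10, x=25
  k=12, x=25
  k=13, x=20

Final answer: 13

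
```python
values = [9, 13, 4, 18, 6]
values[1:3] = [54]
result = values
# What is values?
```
Trace:
  values=[9, 13, 4, 18, 6]
  values=[9, 54, 18, 6]
  values=[9, 54, 18, 6], result=[9, 54, 18, 6]

Final answer: [9, 54, 18, 6]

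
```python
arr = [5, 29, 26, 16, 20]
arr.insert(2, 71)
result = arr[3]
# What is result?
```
Trace:
  arr=[5, 29, 26, 16, 20]
  arr=[5, 29, 71, 26, 16, 20]
  arr=[5, 29, 71, 26, 16, 20], result=26

Final answer: 26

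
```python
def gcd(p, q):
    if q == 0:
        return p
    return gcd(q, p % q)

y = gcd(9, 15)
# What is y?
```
Call trace:
gcd(p=9, q=15)
  gcd(p=15, q=9)
    gcd(p=9, q=6)
      gcd(p=6, q=3)
        gcd(p=3, q=0)
        -> return 3
      -> return 3
    -> return 3
  -> return 3
-> return 3

Final answer: 3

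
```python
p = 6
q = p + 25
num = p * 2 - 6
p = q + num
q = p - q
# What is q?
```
Trace:
  p=6
  p=6, q=31
  p=6, q=31, num=6
  p=37, q=31, num=6
  p=37, q=6, num=6

Final answer: 6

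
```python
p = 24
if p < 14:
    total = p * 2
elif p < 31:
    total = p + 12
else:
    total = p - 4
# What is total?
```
Trace:
  p=24
  p=24, total=36

Final answer: 36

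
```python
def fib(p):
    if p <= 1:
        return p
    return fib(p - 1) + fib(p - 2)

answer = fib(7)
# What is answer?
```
Call trace (a repeated sub-call is expanded the first time; later identical calls just restate its return value):
fib(p=7)
  fib(p=6)
    fib(p=5)
      fib(p=4)
        fib(p=3)
          fib(p=2)
            fib(p=1)
            -> return 1
            fib(p=0)
            -> return 0
          -> return 1
          fib(p=1)
          -> return 1
        -> return 2
        fib(p=2) -> return 1  (same call as traced above)
      -> return 3
      fib(p=3) -> return 2  (same call as traced above)
    -> return 5
    fib(p=4) -> return 3  (same call as traced above)
  -> return 8
  fib(p=5) -> return 5  (same call as traced above)
-> return 13

Final answer: 13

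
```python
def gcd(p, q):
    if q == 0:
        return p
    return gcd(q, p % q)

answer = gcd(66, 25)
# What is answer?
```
Call trace:
gcd(p=66, q=25)
  gcd(p=25, q=16)
    gcd(p=16, q=9)
      gcd(p=9, q=7)
        gcd(p=7, q=2)
          gcd(p=2, q=1)
            gcd(p=1, q=0)
            -> return 1
          -> return 1
        -> return 1
      -> return 1
    -> return 1
  -> return 1
-> return 1

Final answer: 1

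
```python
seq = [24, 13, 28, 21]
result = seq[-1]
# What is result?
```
Trace:
  seq=[24, 13, 28, 21]
  seq=[24, 13, 28, 21], result=21

Final answer: 21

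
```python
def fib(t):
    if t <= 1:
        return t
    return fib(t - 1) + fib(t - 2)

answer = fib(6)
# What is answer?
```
Call trace (a repeated sub-call is expanded the first time; later identical calls just restate its return value):
fib(t=6)
  fib(t=5)
    fib(t=4)
      fib(t=3)
        fib(t=2)
          fib(t=1)
          -> return 1
          fib(t=0)
          -> return 0
        -> return 1
        fib(t=1)
        -> return 1
      -> return 2
      fib(t=2) -> return 1  (same call as traced above)
    -> return 3
    fib(t=3) -> return 2  (same call as traced above)
  -> return 5
  fib(t=4) -> return 3  (same call as traced above)
-> return 8

Final answer: 8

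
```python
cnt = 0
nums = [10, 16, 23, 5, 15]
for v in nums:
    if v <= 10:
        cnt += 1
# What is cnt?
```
Trace:
  cnt=0
  cnt=1, v=10
  cnt=1, v=16
  cnt=1, v=23
  cnt=2, v=5
  cnt=2, v=15

Final answer: 2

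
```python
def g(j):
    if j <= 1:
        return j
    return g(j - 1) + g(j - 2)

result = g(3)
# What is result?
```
Call trace:
g(j=3)
  g(j=2)
    g(j=1)
    -> return 1
    g(j=0)
    -> return 0
  -> return 1
  g(j=1)
  -> return 1
-> return 2

Final answer: 2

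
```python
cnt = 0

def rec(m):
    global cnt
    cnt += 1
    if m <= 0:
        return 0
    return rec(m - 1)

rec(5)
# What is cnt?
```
Call trace:
rec(m=5)
  rec(m=4)
    rec(m=3)
      rec(m=2)
        rec(m=1)
          rec(m=0)
          -> return 0
        -> return 0
      -> return 0
    -> return 0
  -> return 0
-> return 0

cnt is incremented once per call. rec is entered once for each m = 5, 4, 3, 2, 1, 0 (the m <= 0 call returns without recursing), i.e. 5 + 1 calls.
cnt = 6

Final answer: 6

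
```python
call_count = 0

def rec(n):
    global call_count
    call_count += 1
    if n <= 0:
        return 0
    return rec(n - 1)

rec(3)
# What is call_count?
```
Call trace:
rec(n=3)
  rec(n=2)
    rec(n=1)
      rec(n=0)
      -> return 0
    -> return 0
  -> return 0
-> return 0

call_count is incremented once per call. rec is entered once for each n = 3, 2, 1, 0 (the n <= 0 call returns without recursing), i.e. 3 + 1 calls.
call_count = 4

Final answer: 4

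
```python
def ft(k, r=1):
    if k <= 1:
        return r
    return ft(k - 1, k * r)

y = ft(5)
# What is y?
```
Call trace:
ft(k=5, r=1)
  ft(k=4, r=5)
    ft(k=3, r=20)
      ft(k=2, r=60)
        ft(k=1, r=120)
        -> return 120
      -> return 120
    -> return 120
  -> return 120
-> return 120

Final answer: 120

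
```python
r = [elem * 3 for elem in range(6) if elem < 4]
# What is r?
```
Trace:
  elem=0
  elem=1
  elem=2
  elem=3
  elem=4
  elem=5
  r=[0, 3, 6, 9]

Final answer: [0, 3, 6, 9]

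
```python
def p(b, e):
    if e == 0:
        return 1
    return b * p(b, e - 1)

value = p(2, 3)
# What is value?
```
Call trace:
p(b=2, e=3)
  p(b=2, e=2)
    p(b=2, e=1)
      p(b=2, e=0)
      -> return 1
    -> return 2
  -> return 4
-> return 8

Final answer: 8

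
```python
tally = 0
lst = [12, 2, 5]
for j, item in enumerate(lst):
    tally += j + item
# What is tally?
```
Trace:
  tally=0
  tally=12, j=0, item=12
  tally=15, j=1, item=2
  tally=22, j=2, item=5

Final answer: 22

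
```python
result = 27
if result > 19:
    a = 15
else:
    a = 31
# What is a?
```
Trace:
  result=27
  result=27, a=15

Final answer: 15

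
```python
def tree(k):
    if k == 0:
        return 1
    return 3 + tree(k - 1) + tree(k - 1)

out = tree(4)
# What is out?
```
Call trace (a repeated sub-call is expanded the first time; later identical calls just restate its return value):
tree(k=4)
  tree(k=3)
    tree(k=2)
      tree(k=1)
        tree(k=0)
        -> return 1
        tree(k=0)
        -> return 1
      -> return 5
      tree(k=1) -> return 5  (same call as traced above)
    -> return 13
    tree(k=2) -> return 13  (same call as traced above)
  -> return 29
  tree(k=3) -> return 29  (same call as traced above)
-> return 61

Final answer: 61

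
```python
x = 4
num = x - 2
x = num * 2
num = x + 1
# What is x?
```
Trace:
  x=4
  x=4, num=2
  x=4, num=2
  x=4, num=5

Final answer: 4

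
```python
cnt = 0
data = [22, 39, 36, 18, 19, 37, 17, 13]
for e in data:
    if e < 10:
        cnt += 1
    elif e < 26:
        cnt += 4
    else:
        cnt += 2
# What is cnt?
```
Trace:
  cnt=0
  cnt=4, e=22
  cnt=6, e=39
  cnt=8, e=36
  cnt=12, e=18
  cnt=16, e=19
  cnt=18, e=37
  cnt=22, e=17
  cnt=26, e=13

Final answer: 26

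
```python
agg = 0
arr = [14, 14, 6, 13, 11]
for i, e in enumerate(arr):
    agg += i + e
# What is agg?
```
Trace:
  agg=0
  agg=14, i=0, e=14
  agg=29, i=1, e=14
  agg=37, i=2, e=6
  agg=53, i=3, e=13
  agg=68, i=4, e=11

Final answer: 68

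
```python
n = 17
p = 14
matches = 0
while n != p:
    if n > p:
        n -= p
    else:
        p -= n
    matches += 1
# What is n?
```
Trace:
  n=17
  n=17, p=14
  n=17, p=14, matches=0
  n=3, p=14, matches=1
  n=3, p=11, matches=2
  n=3, p=8, matches=3
  n=3, p=5, matches=4
  n=3, p=2, matches=5
  n=1, p=2, matches=6
  n=1, p=1, matches=7

Final answer: 1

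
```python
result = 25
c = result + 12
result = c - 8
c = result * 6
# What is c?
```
Trace:
  result=25
  result=25, c=37
  result=29, c=37
  result=29, c=174

Final answer: 174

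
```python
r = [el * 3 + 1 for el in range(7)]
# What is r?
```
Trace:
  el=0
  el=1
  el=2
  el=3
  el=4
  el=5
  el=6
  r=[1, 4, 7, 10, 13, 16, 19]

Final answer: [1, 4, 7, 10, 13, 16, 19]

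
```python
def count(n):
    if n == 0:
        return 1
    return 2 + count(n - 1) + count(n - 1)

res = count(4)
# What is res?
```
Call trace (a repeated sub-call is expanded the first time; later identical calls just restate its return value):
count(n=4)
  count(n=3)
    count(n=2)
      count(n=1)
        count(n=0)
        -> return 1
        count(n=0)
        -> return 1
      -> return 4
      count(n=1) -> return 4  (same call as traced above)
    -> return 10
    count(n=2) -> return 10  (same call as traced above)
  -> return 22
  count(n=3) -> return 22  (same call as traced above)
-> return 46

Final answer: 46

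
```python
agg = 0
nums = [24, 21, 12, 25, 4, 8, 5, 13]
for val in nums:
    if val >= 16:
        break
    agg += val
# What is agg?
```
Trace:
  agg=0
  agg=0, val=24

Final answer: 0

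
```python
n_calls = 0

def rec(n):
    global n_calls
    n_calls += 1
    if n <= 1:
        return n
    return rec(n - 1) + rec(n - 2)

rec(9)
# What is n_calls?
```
Call trace (a repeated sub-call is expanded the first time; later identical calls just restate its return value):
rec(n=9)
  rec(n=8)
    rec(n=7)
      rec(n=6)
        rec(n=5)
          rec(n=4)
            rec(n=3)
              rec(n=2)
                rec(n=1)
                -> return 1
                rec(n=0)
                -> return 0
              -> return 1
              rec(n=1)
              -> return 1
            -> return 2
            rec(n=2) -> return 1  (same call as traced above)
          -> return 3
          rec(n=3) -> return 2  (same call as traced above)
        -> return 5
        rec(n=4) -> return 3  (same call as traced above)
      -> return 8
      rec(n=5) -> return 5  (same call as traced above)
    -> return 13
    rec(n=6) -> return 8  (same call as traced above)
  -> return 21
  rec(n=7) -> return 13  (same call as traced above)
-> return 34

n_calls is incremented once per call, so count the calls in each subtree. Let C(n) = number of calls made by rec(n).
C(0) = C(1) = 1 (base case, no recursion); C(n) = 1 + C(n - 1) + C(n - 2) otherwise.
C(2) = 1 + C(1) + C(0) = 1 + 1 + 1 = 3
C(3) = 1 + C(2) + C(1) = 1 + 3 + 1 = 5
C(4) = 1 + C(3) + C(2) = 1 + 5 + 3 = 9
C(5) = 1 + C(4) + C(3) = 1 + 9 + 5 = 15
C(6) = 1 + C(5) + C(4) = 1 + 15 + 9 = 25
C(7) = 1 + C(6) + C(5) = 1 + 25 + 15 = 41
C(8) = 1 + C(7) + C(6) = 1 + 41 + 25 = 67
C(9) = 1 + C(8) + C(7) = 1 + 67 + 41 = 109
n_calls = C(9) = 109

Final answer: 109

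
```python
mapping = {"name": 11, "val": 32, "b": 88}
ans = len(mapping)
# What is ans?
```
Trace:
  mapping={'name': 11, 'val': 32, 'b': 88}
  mapping={'name': 11, 'val': 32, 'b': 88}, ans=3

Final answer: 3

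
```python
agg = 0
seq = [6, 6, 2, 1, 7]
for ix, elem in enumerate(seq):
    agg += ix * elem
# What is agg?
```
Trace:
  agg=0
  agg=0, ix=0, elem=6
  agg=6, ix=1, elem=6
  agg=10, ix=2, elem=2
  agg=13, ix=3, elem=1
  agg=41, ix=4, elem=7

Final answer: 41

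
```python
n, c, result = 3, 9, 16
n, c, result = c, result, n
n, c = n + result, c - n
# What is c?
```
Trace:
  n=3, c=9, result=16
  n=9, c=16, result=3
  n=12, c=7, result=3

Final answer: 7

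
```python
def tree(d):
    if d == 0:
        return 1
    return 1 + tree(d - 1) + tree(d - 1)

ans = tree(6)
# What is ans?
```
Call trace (a repeated sub-call is expanded the first time; later identical calls just restate its return value):
tree(d=6)
  tree(d=5)
    tree(d=4)
      tree(d=3)
        tree(d=2)
          tree(d=1)
            tree(d=0)
            -> return 1
            tree(d=0)
            -> return 1
          -> return 3
          tree(d=1) -> return 3  (same call as traced above)
        -> return 7
        tree(d=2) -> return 7  (same call as traced above)
      -> return 15
      tree(d=3) -> return 15  (same call as traced above)
    -> return 31
    tree(d=4) -> return 31  (same call as traced above)
  -> return 63
  tree(d=5) -> return 63  (same call as traced above)
-> return 127

Final answer: 127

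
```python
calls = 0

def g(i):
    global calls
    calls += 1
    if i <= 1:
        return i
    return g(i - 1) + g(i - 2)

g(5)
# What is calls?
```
Call trace (a repeated sub-call is expanded the first time; later identical calls just restate its return value):
g(i=5)
  g(i=4)
    g(i=3)
      g(i=2)
        g(i=1)
        -> return 1
        g(i=0)
        -> return 0
      -> return 1
      g(i=1)
      -> return 1
    -> return 2
    g(i=2) -> return 1  (same call as traced above)
  -> return 3
  g(i=3) -> return 2  (same call as traced above)
-> return 5

calls is incremented once per call, so count the calls in each subtree. Let C(i) = number of calls made by g(i).
C(0) = C(1) = 1 (base case, no recursion); C(i) = 1 + C(i - 1) + C(i - 2) otherwise.
C(2) = 1 + C(1) + C(0) = 1 + 1 + 1 = 3
C(3) = 1 + C(2) + C(1) = 1 + 3 + 1 = 5
C(4) = 1 + C(3) + C(2) = 1 + 5 + 3 = 9
C(5) = 1 + C(4) + C(3) = 1 + 9 + 5 = 15
calls = C(5) = 15

Final answer: 15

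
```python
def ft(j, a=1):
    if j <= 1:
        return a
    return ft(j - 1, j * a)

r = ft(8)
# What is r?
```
Call trace:
ft(j=8, a=1)
  ft(j=7, a=8)
    ft(j=6, a=56)
      ft(j=5, a=336)
        ft(j=4, a=1680)
          ft(j=3, a=6720)
            ft(j=2, a=20160)
              ft(j=1, a=40320)
              -> return 40320
            -> return 40320
          -> return 40320
        -> return 40320
      -> return 40320
    -> return 40320
  -> return 40320
-> return 40320

Final answer: 40320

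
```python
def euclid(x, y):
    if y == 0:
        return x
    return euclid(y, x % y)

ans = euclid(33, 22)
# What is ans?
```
Call trace:
euclid(x=33, y=22)
  euclid(x=22, y=11)
    euclid(x=11, y=0)
    -> return 11
  -> return 11
-> return 11

Final answer: 11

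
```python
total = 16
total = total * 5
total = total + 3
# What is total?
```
Trace:
  total=16
  total=80
  total=83

Final answer: 83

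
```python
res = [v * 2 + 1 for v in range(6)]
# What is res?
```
Trace:
  v=0
  v=1
  v=2
  v=3
  v=4
  v=5
  res=[1, 3, 5, 7, 9, 11]

Final answer: [1, 3, 5, 7, 9, 11]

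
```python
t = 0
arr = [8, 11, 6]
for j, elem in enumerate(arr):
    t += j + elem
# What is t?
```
Trace:
  t=0
  t=8, j=0, elem=8
  t=20, j=1, elem=11
  t=28, j=2, elem=6

Final answer: 28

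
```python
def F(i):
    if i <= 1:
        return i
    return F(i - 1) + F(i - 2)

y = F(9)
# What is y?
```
Call trace (a repeated sub-call is expanded the first time; later identical calls just restate its return value):
F(i=9)
  F(i=8)
    F(i=7)
      F(i=6)
        F(i=5)
          F(i=4)
            F(i=3)
              F(i=2)
                F(i=1)
                -> return 1
                F(i=0)
                -> return 0
              -> return 1
              F(i=1)
              -> return 1
            -> return 2
            F(i=2) -> return 1  (same call as traced above)
          -> return 3
          F(i=3) -> return 2  (same call as traced above)
        -> return 5
        F(i=4) -> return 3  (same call as traced above)
      -> return 8
      F(i=5) -> return 5  (same call as traced above)
    -> return 13
    F(i=6) -> return 8  (same call as traced above)
  -> return 21
  F(i=7) -> return 13  (same call as traced above)
-> return 34

Final answer: 34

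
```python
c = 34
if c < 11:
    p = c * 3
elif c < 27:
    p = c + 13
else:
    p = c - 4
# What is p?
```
Trace:
  c=34
  c=34, p=30

Final answer: 30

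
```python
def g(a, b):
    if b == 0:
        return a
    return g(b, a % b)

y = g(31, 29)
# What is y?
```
Call trace:
g(a=31, b=29)
  g(a=29, b=2)
    g(a=2, b=1)
      g(a=1, b=0)
      -> return 1
    -> return 1
  -> return 1
-> return 1

Final answer: 1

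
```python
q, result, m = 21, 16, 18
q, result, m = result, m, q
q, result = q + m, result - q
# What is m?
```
Trace:
  q=21, result=16, m=18
  q=16, result=18, m=21
  q=37, result=2, m=21

Final answer: 21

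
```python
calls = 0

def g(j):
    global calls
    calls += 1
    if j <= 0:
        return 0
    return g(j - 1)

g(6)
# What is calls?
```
Call trace:
g(j=6)
  g(j=5)
    g(j=4)
      g(j=3)
        g(j=2)
          g(j=1)
            g(j=0)
            -> return 0
          -> return 0
        -> return 0
      -> return 0
    -> return 0
  -> return 0
-> return 0

calls is incremented once per call. g is entered once for each j = 6, 5, 4, 3, 2, 1, 0 (the j <= 0 call returns without recursing), i.e. 6 + 1 calls.
calls = 7

Final answer: 7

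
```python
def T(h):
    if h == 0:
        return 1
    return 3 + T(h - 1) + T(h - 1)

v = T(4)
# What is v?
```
Call trace (a repeated sub-call is expanded the first time; later identical calls just restate its return value):
T(h=4)
  T(h=3)
    T(h=2)
      T(h=1)
        T(h=0)
        -> return 1
        T(h=0)
        -> return 1
      -> return 5
      T(h=1) -> return 5  (same call as traced above)
    -> return 13
    T(h=2) -> return 13  (same call as traced above)
  -> return 29
  T(h=3) -> return 29  (same call as traced above)
-> return 61

Final answer: 61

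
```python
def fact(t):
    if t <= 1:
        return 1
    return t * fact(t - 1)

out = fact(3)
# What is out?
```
Call trace:
fact(t=3)
  fact(t=2)
    fact(t=1)
    -> return 1
  -> return 2
-> return 6

Final answer: 6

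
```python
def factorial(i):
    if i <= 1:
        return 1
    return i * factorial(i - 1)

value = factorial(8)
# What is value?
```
Call trace:
factorial(i=8)
  factorial(i=7)
    factorial(i=6)
      factorial(i=5)
        factorial(i=4)
          factorial(i=3)
            factorial(i=2)
              factorial(i=1)
              -> return 1
            -> return 2
          -> return 6
        -> return 24
      -> return 120
    -> return 720
  -> return 5040
-> return 40320

Final answer: 40320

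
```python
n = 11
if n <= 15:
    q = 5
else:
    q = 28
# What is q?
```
Trace:
  n=11
  n=11, q=5

Final answer: 5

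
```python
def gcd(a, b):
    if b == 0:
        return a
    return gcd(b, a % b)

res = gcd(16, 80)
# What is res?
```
Call trace:
gcd(a=16, b=80)
  gcd(a=80, b=16)
    gcd(a=16, b=0)
    -> return 16
  -> return 16
-> return 16

Final answer: 16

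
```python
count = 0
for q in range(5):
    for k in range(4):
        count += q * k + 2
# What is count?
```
Trace:
  count=0
  count=2, q=0, k=0
  count=4, q=0, k=1
  count=6, q=0, k=2
  count=8, q=0, k=3
  count=10, q=1, k=0
  count=13, q=1, k=1
  count=17, q=1, k=2
  count=22, q=1, k=3
  count=24, q=2, k=0
  count=28, q=2, k=1
  count=34, q=2, k=2
  count=42, q=2, k=3
  count=44, q=3, k=0
  count=49, q=3, k=1
  count=57, q=3, k=2
  count=68, q=3, k=3
  count=70, q=4, k=0
  count=76, q=4, k=1
  count=86, q=4, k=2
  count=100, q=4, k=3

Final answer: 100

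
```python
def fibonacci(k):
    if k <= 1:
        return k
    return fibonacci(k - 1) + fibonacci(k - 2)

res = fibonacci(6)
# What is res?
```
Call trace (a repeated sub-call is expanded the first time; later identical calls just restate its return value):
fibonacci(k=6)
  fibonacci(k=5)
    fibonacci(k=4)
      fibonacci(k=3)
        fibonacci(k=2)
          fibonacci(k=1)
          -> return 1
          fibonacci(k=0)
          -> return 0
        -> return 1
        fibonacci(k=1)
        -> return 1
      -> return 2
      fibonacci(k=2) -> return 1  (same call as traced above)
    -> return 3
    fibonacci(k=3) -> return 2  (same call as traced above)
  -> return 5
  fibonacci(k=4) -> return 3  (same call as traced above)
-> return 8

Final answer: 8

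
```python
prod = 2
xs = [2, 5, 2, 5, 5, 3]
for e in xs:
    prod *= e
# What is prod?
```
Trace:
  prod=2
  prod=4, e=2
  prod=20, e=5
  prod=40, e=2
  prod=200, e=5
  prod=1000, e=5
  prod=3000, e=3

Final answer: 3000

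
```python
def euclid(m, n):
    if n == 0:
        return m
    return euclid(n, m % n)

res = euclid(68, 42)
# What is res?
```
Call trace:
euclid(m=68, n=42)
  euclid(m=42, n=26)
    euclid(m=26, n=16)
      euclid(m=16, n=10)
        euclid(m=10, n=6)
          euclid(m=6, n=4)
            euclid(m=4, n=2)
              euclid(m=2, n=0)
              -> return 2
            -> return 2
          -> return 2
        -> return 2
      -> return 2
    -> return 2
  -> return 2
-> return 2

Final answer: 2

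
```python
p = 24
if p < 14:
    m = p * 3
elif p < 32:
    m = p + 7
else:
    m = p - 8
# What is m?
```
Trace:
  p=24
  p=24, m=31

Final answer: 31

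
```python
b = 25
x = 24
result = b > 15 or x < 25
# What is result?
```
Trace:
  b=25
  b=25, x=24
  b=25, x=24, result=True

Final answer: True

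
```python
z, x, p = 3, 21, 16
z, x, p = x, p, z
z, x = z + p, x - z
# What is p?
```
Trace:
  z=3, x=21, p=16
  z=21, x=16, p=3
  z=24, x=-5, p=3

Final answer: 3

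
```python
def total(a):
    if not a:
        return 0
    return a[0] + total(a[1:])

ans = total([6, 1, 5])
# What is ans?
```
Call trace:
total(a=[6, 1, 5])
  total(a=[1, 5])
    total(a=[5])
      total(a=[])
      -> return 0
    -> return 5
  -> return 6
-> return 12

Final answer: 12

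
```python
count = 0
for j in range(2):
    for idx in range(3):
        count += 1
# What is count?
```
Trace:
  count=0
  count=1, j=0, idx=0
  count=2, j=0, idx=1
  count=3, j=0, idx=2
  count=4, j=1, idx=0
  count=5, j=1, idx=1
  count=6, j=1, idx=2

Final answer: 6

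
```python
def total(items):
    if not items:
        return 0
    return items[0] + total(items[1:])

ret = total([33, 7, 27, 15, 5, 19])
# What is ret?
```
Call trace:
total(items=[33, 7, 27, 15, 5, 19])
  total(items=[7, 27, 15, 5, 19])
    total(items=[27, 15, 5, 19])
      total(items=[15, 5, 19])
        total(items=[5, 19])
          total(items=[19])
            total(items=[])
            -> return 0
          -> return 19
        -> return 24
      -> return 39
    -> return 66
  -> return 73
-> return 106

Final answer: 106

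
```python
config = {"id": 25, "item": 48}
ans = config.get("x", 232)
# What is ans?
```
Trace:
  config={'id': 25, 'item': 48}
  config={'id': 25, 'item': 48}, ans=232

Final answer: 232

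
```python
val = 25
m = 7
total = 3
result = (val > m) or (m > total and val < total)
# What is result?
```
Trace:
  val=25
  val=25, m=7
  val=25, m=7, total=3
  val=25, m=7, total=3, result=True

Final answer: True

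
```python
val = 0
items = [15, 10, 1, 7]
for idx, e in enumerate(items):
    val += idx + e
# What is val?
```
Trace:
  val=0
  val=15, idx=0, e=15
  val=26, idx=1, e=10
  val=29, idx=2, e=1
  val=39, idx=3, e=7

Final answer: 39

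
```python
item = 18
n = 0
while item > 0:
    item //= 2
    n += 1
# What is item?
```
Trace:
  item=18
  item=18, n=0
  item=9, n=1
  item=4, n=2
  item=2, n=3
  item=1, n=4
  item=0, n=5

Final answer: 0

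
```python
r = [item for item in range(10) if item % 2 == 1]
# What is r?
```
Trace:
  item=0
  item=1
  item=2
  item=3
  item=4
  item=5
  item=6
  item=7
  item=8
  item=9
  r=[1, 3, 5, 7, 9]

Final answer: [1, 3, 5, 7, 9]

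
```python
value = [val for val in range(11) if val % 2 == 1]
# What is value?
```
Trace:
  val=0
  val=1
  val=2
  val=3
  val=4
  val=5
  val=6
  val=7
  val=8
  val=9
  val=10
  value=[1, 3, 5, 7, 9]

Final answer: [1, 3, 5, 7, 9]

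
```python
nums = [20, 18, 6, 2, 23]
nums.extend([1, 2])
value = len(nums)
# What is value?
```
Trace:
  nums=[20, 18, 6, 2, 23]
  nums=[20, 18, 6, 2, 23, 1, 2]
  nums=[20, 18, 6, 2, 23, 1, 2], value=7

Final answer: 7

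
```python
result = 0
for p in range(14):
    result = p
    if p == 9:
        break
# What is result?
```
Trace:
  result=0
  result=0, p=0
  result=1, p=1
  result=2, p=2
  result=3, p=3
  result=4, p=4
  result=5, p=5
  result=6, p=6
  result=7, p=7
  result=8, p=8
  result=9, p=9

Final answer: 9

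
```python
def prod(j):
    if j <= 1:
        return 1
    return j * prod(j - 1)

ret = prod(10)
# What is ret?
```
Call trace:
prod(j=10)
  prod(j=9)
    prod(j=8)
      prod(j=7)
        prod(j=6)
          prod(j=5)
            prod(j=4)
              prod(j=3)
                prod(j=2)
                  prod(j=1)
                  -> return 1
                -> return 2
              -> return 6
            -> return 24
          -> return 120
        -> return 720
      -> return 5040
    -> return 40320
  -> return 362880
-> return 3628800

Final answer: 3628800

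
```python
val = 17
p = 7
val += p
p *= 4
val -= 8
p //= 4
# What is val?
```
Trace:
  val=17
  val=17, p=7
  val=24, p=7
  val=24, p=28
  val=16, p=28
  val=16, p=7

Final answer: 16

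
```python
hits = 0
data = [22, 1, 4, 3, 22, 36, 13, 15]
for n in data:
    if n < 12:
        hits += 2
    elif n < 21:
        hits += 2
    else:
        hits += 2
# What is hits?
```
Trace:
  hits=0
  hits=2, n=22
  hits=4, n=1
  hits=6, n=4
  hits=8, n=3
  hits=10, n=22
  hits=12, n=36
  hits=14, n=13
  hits=16, n=15

Final answer: 16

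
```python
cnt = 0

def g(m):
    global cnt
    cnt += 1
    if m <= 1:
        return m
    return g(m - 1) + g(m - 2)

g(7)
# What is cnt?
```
Call trace (a repeated sub-call is expanded the first time; later identical calls just restate its return value):
g(m=7)
  g(m=6)
    g(m=5)
      g(m=4)
        g(m=3)
          g(m=2)
            g(m=1)
            -> return 1
            g(m=0)
            -> return 0
          -> return 1
          g(m=1)
          -> return 1
        -> return 2
        g(m=2) -> return 1  (same call as traced above)
      -> return 3
      g(m=3) -> return 2  (same call as traced above)
    -> return 5
    g(m=4) -> return 3  (same call as traced above)
  -> return 8
  g(m=5) -> return 5  (same call as traced above)
-> return 13

cnt is incremented once per call, so count the calls in each subtree. Let C(m) = number of calls made by g(m).
C(0) = C(1) = 1 (base case, no recursion); C(m) = 1 + C(m - 1) + C(m - 2) otherwise.
C(2) = 1 + C(1) + C(0) = 1 + 1 + 1 = 3
C(3) = 1 + C(2) + C(1) = 1 + 3 + 1 = 5
C(4) = 1 + C(3) + C(2) = 1 + 5 + 3 = 9
C(5) = 1 + C(4) + C(3) = 1 + 9 + 5 = 15
C(6) = 1 + C(5) + C(4) = 1 + 15 + 9 = 25
C(7) = 1 + C(6) + C(5) = 1 + 25 + 15 = 41
cnt = C(7) = 41

Final answer: 41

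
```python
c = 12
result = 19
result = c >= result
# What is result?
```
Trace:
  c=12
  c=12, result=19
  c=12, result=False

Final answer: False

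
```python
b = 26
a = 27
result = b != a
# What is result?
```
Trace:
  b=26
  b=26, a=27
  b=26, a=27, result=True

Final answer: True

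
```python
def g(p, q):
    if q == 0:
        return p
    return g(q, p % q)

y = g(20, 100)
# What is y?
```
Call trace:
g(p=20, q=100)
  g(p=100, q=20)
    g(p=20, q=0)
    -> return 20
  -> return 20
-> return 20

Final answer: 20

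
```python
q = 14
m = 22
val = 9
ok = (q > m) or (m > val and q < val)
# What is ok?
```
Trace:
  q=14
  q=14, m=22
  q=14, m=22, val=9
  q=14, m=22, val=9, ok=False

Final answer: False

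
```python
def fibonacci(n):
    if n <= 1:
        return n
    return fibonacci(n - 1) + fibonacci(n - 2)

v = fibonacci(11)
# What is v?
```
Call trace (a repeated sub-call is expanded the first time; later identical calls just restate its return value):
fibonacci(n=11)
  fibonacci(n=10)
    fibonacci(n=9)
      fibonacci(n=8)
        fibonacci(n=7)
          fibonacci(n=6)
            fibonacci(n=5)
              fibonacci(n=4)
                fibonacci(n=3)
                  fibonacci(n=2)
                    fibonacci(n=1)
                    -> return 1
                    fibonacci(n=0)
                    -> return 0
                  -> return 1
                  fibonacci(n=1)
                  -> return 1
                -> return 2
                fibonacci(n=2) -> return 1  (same call as traced above)
              -> return 3
              fibonacci(n=3) -> return 2  (same call as traced above)
            -> return 5
            fibonacci(n=4) -> return 3  (same call as traced above)
          -> return 8
          fibonacci(n=5) -> return 5  (same call as traced above)
        -> return 13
        fibonacci(n=6) -> return 8  (same call as traced above)
      -> return 21
      fibonacci(n=7) -> return 13  (same call as traced above)
    -> return 34
    fibonacci(n=8) -> return 21  (same call as traced above)
  -> return 55
  fibonacci(n=9) -> return 34  (same call as traced above)
-> return 89

Final answer: 89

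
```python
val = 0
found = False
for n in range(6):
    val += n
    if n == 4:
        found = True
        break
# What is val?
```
Trace:
  val=0
  val=0, found=False
  val=0, found=False, n=0
  val=1, found=False, n=1
  val=3, found=False, n=2
  val=6, found=False, n=3
  val=10, found=True, n=4

Final answer: 10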